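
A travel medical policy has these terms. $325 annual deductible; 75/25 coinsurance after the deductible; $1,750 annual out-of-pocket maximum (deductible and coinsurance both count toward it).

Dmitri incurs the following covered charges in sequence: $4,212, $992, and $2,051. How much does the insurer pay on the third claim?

Claim 1 ($4,212): deductible takes $325, $3,887 remains; coinsurance $3,887 × 25% = $971.75. Traveler pays $1,296.75; OOP now $1,296.75. Insurer: $4,212 − $1,296.75 = $2,915.25.
Claim 2 ($992): deductible met; 25% of $992 = $248. Traveler pays $248; OOP now $1,544.75. Insurer: $992 − $248 = $744.
Claim 3 ($2,051): deductible met; 25% of $2,051 = $512.75. OOP would hit $2,057.50 > $1,750, so the cap limits the traveler to $1,750 − $1,544.75 = $205.25. Plan pays $2,051 − $205.25 = $1,845.75.

$1,845.75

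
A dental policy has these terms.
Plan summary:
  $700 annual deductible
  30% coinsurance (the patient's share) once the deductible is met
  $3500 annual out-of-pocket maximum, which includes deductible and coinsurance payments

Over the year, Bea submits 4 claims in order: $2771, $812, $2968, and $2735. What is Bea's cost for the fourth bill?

$820.50

Bill 1, $2771: $700 to deductible, leaving $2071; coinsurance $2071 × 30% = $621.30. Patient owes $1321.30 (running OOP $1321.30).
Bill 2, $812: deductible met; 30% of $812 = $243.60. Patient pays $243.60; OOP now $1564.90.
Bill 3, $2968: 30% coinsurance on $2968 = $890.40. Cost to patient: $890.40. OOP to date $2455.30.
Bill 4, $2735: deductible already satisfied, so patient's share is 30% × $2735 = $820.50. Patient pays $820.50; OOP now $3275.80.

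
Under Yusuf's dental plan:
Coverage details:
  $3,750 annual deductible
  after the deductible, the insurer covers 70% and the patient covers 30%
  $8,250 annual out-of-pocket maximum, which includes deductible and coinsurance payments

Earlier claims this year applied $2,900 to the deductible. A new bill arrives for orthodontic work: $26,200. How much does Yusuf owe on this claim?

$2,900 of the $3,750 deductible is already met, leaving $850.
After the $850 deductible portion, $26,200 − $850 = $25,350 is subject to coinsurance.
30% of $25,350 = $7,605 falls to the patient.
So the patient owes $850 + $7,605 = $8,455 before any cap.
That would bring total out-of-pocket to $11,355, past the $8,250 cap. The patient is capped at $8,250 − $2,900 = $5,350 on this claim.

$5,350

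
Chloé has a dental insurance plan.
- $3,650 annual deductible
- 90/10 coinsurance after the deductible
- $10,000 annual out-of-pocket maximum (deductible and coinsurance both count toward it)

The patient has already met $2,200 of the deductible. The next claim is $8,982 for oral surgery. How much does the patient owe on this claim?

Deductible still to meet: $3,650 − $2,200 = $1,450.
That leaves $8,982 − $1,450 = $7,532 for coinsurance.
Patient's 10% share of $7,532 is $753.20.
Patient responsibility before any cap: $1,450 + $753.20 = $2,203.20.
Total out-of-pocket so far would be $2,200 + $2,203.20 = $4,403.20, below the $10,000 cap — no reduction.

$2,203.20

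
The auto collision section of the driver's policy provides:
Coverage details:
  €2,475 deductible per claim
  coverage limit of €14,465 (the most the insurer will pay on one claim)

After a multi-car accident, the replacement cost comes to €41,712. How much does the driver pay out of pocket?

€27,247

After the deductible, €41,712 − €2,475 = €39,237 remains.
The €14,465 per-incident cap binds; insurer pays €14,465.
Driver's share is the uncovered remainder: €41,712 − €14,465 = €27,247.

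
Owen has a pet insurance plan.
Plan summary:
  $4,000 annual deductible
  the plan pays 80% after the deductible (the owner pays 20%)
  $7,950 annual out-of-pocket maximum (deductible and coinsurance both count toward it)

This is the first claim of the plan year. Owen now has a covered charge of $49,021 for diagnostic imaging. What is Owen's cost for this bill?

The full $4,000 deductible is still open; $4,000 of this bill applies to it.
The remaining $45,021 (= $49,021 − $4,000) moves to coinsurance.
Owner's 20% share of $45,021 is $9,004.20.
That puts the owner's cost at $4,000 + $9,004.20 = $13,004.20 before any cap.
Year-to-date out-of-pocket would reach $0 + $13,004.20 = $13,004.20, above the $7,950 maximum, so the owner pays only $7,950 − $0 = $7,950.

$7,950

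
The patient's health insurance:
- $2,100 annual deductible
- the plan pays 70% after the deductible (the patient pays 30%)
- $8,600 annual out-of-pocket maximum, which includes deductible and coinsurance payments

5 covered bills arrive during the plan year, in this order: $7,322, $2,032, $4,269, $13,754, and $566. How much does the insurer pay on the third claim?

$2,988.30

Bill 1, $7,322: deductible takes $2,100, $5,222 remains; 30% of $5,222 = $1,566.60. Patient owes $3,666.60 (running OOP $3,666.60). Plan pays $7,322 − $3,666.60 = $3,655.40.
Bill 2, $2,032: 30% coinsurance on $2,032 = $609.60. Patient pays $609.60; OOP now $4,276.20. Insurer: $2,032 − $609.60 = $1,422.40.
Bill 3, $4,269: deductible already satisfied, so patient's share is 30% × $4,269 = $1,280.70. Patient pays $1,280.70; OOP now $5,556.90. Insurer: $4,269 − $1,280.70 = $2,988.30.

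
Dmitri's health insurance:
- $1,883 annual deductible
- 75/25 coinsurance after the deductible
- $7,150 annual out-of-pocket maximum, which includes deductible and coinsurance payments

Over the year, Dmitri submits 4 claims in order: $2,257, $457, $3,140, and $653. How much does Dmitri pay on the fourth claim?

Claim 1 ($2,257): deductible takes $1,883, $374 remains; patient's 25% is $93.50. Cost to patient: $1,976.50. OOP to date $1,976.50.
Claim 2 ($457): deductible already satisfied, so patient's share is 25% × $457 = $114.25. Cost to patient: $114.25. OOP to date $2,090.75.
Claim 3 ($3,140): deductible already satisfied, so patient's share is 25% × $3,140 = $785. Cost to patient: $785. OOP to date $2,875.75.
Claim 4 ($653): deductible met; 25% of $653 = $163.25. Patient pays $163.25; OOP now $3,039.

$163.25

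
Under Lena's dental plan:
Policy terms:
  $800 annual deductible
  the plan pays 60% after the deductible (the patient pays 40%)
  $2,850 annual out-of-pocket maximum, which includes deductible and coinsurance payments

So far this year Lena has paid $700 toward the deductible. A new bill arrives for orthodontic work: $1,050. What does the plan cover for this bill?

$700 of the $800 deductible is already met, leaving $100.
The remaining $950 (= $1,050 − $100) moves to coinsurance.
40% of $950 = $380 falls to the patient.
Patient responsibility before any cap: $100 + $380 = $480.
Cumulative spending $700 + $480 = $1,180 stays under the $2,850 maximum.
The plan picks up $1,050 − $480 = $570.

$570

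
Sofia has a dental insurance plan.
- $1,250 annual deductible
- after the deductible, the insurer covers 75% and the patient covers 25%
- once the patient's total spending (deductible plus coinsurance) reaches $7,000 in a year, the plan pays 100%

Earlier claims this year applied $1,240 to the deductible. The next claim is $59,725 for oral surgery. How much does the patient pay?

$5,760

$1,240 of the $1,250 deductible is already met, leaving $10.
The remaining $59,715 (= $59,725 − $10) moves to coinsurance.
Coinsurance: $59,715 × 25% = $14,928.75.
That puts the patient's cost at $10 + $14,928.75 = $14,938.75 before any cap.
Adding $14,938.75 to the $1,240 already spent would give $16,178.75, which exceeds the $7,000 cap; the patient pays just $7,000 − $1,240 = $5,760.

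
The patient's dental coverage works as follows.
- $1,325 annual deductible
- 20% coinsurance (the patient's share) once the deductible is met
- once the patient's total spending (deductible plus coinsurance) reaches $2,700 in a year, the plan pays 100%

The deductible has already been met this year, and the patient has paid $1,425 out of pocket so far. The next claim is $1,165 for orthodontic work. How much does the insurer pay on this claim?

$932

With the deductible met, the entire $1,165 is subject to coinsurance.
Coinsurance: $1,165 × 20% = $233.
Total out-of-pocket so far would be $1,425 + $233 = $1,658, below the $2,700 cap — no reduction.
Insurer pays the balance: $1,165 − $233 = $932.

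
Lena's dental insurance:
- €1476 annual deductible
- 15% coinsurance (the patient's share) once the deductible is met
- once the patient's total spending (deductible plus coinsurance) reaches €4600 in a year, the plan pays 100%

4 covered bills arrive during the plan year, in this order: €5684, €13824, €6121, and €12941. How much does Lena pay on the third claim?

Claim 1 (€5684): deductible takes €1476, €4208 remains; 15% of €4208 = €631.20. Patient pays €2107.20; OOP now €2107.20.
Claim 2 (€13824): deductible already satisfied, so patient's share is 15% × €13824 = €2073.60. Patient pays €2073.60; OOP now €4180.80.
Claim 3 (€6121): deductible already satisfied, so patient's share is 15% × €6121 = €918.15. Adding that to €4180.80 gives €5098.95, past the €4600 cap; patient pays only €4600 − €4180.80 = €419.20.

€419.20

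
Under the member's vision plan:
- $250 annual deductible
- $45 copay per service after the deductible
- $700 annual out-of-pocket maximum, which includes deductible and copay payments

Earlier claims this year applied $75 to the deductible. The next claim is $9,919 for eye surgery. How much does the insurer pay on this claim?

$75 of the $250 deductible is already met, leaving $175.
That leaves $9,919 − $175 = $9,744 for the copay.
Copay on this service: $45.
So the member owes $175 + $45 = $220 before any cap.
Total out-of-pocket so far would be $75 + $220 = $295, below the $700 cap — no reduction.
The plan picks up $9,919 − $220 = $9,699.

$9,699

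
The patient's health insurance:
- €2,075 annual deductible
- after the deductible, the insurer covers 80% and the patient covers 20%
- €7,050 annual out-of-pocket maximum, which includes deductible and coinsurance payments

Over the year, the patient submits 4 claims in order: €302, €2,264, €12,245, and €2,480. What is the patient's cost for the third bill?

€2,449

#1 (€302): fully absorbed by the deductible. Patient pays €302; OOP now €302.
#2 (€2,264): €1,773 to deductible, leaving €491; coinsurance €491 × 20% = €98.20. Patient owes €1,871.20 (running OOP €2,173.20).
#3 (€12,245): deductible already satisfied, so patient's share is 20% × €12,245 = €2,449. Cost to patient: €2,449. OOP to date €4,622.20.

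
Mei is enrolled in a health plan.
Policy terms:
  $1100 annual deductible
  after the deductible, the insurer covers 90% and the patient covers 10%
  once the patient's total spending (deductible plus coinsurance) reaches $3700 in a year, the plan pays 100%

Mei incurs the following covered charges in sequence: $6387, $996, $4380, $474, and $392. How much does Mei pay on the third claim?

$438

Bill 1, $6387: $1100 finishes the deductible; $5287 goes to coinsurance; coinsurance $5287 × 10% = $528.70. Patient pays $1628.70; OOP now $1628.70.
Bill 2, $996: deductible met; 10% of $996 = $99.60. Patient pays $99.60; OOP now $1728.30.
Bill 3, $4380: deductible already satisfied, so patient's share is 10% × $4380 = $438. Patient owes $438 (running OOP $2166.30).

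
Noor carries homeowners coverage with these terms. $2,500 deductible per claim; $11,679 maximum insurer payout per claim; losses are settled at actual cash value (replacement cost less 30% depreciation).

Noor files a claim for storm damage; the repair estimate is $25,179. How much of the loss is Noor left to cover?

$13,500

Actual cash value after 30% depreciation: $25,179 × 70% = $17,625.30.
Less the $2,500 deductible: $17,625.30 − $2,500 = $15,125.30.
Since $15,125.30 > $11,679, the payout is capped at $11,679.
Out of pocket: $25,179 − $11,679 = $13,500.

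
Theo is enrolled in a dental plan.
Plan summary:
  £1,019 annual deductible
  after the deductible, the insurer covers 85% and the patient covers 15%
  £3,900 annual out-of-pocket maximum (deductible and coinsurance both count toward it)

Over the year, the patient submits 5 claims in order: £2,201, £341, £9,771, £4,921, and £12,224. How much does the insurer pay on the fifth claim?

#1 (£2,201): deductible takes £1,019, £1,182 remains; coinsurance £1,182 × 15% = £177.30. Patient pays £1,196.30; OOP now £1,196.30. Insurer: £2,201 − £1,196.30 = £1,004.70.
#2 (£341): deductible met; 15% of £341 = £51.15. Patient owes £51.15 (running OOP £1,247.45). Plan pays £341 − £51.15 = £289.85.
#3 (£9,771): 15% coinsurance on £9,771 = £1,465.65. Patient pays £1,465.65; OOP now £2,713.10. Plan pays £9,771 − £1,465.65 = £8,305.35.
#4 (£4,921): 15% coinsurance on £4,921 = £738.15. Patient pays £738.15; OOP now £3,451.25. Insurer: £4,921 − £738.15 = £4,182.85.
#5 (£12,224): 15% coinsurance on £12,224 = £1,833.60. OOP would hit £5,284.85 > £3,900, so the cap limits the patient to £3,900 − £3,451.25 = £448.75. Plan pays £12,224 − £448.75 = £11,775.25.

£11,775.25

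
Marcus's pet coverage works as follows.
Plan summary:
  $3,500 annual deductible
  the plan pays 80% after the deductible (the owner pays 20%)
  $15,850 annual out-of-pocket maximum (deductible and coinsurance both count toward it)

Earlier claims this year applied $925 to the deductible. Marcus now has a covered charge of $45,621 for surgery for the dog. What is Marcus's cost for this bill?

$11,184.20

Remaining deductible: $3,500 − $925 = $2,575.
That leaves $45,621 − $2,575 = $43,046 for coinsurance.
20% of $43,046 = $8,609.20 falls to the owner.
That puts the owner's cost at $2,575 + $8,609.20 = $11,184.20 before any cap.
Total out-of-pocket so far would be $925 + $11,184.20 = $12,109.20, below the $15,850 cap — no reduction.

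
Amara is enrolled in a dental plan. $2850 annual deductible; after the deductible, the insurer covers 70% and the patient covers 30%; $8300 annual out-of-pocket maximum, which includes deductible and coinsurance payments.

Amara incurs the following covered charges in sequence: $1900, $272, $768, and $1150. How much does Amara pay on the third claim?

$705

Claim 1 — $1900: fully absorbed by the deductible. Patient owes $1900 (running OOP $1900).
Claim 2 — $272: fully absorbed by the deductible. Patient owes $272 (running OOP $2172).
Claim 3 — $768: $678 to deductible, leaving $90; patient's 30% is $27. Patient pays $705; OOP now $2877.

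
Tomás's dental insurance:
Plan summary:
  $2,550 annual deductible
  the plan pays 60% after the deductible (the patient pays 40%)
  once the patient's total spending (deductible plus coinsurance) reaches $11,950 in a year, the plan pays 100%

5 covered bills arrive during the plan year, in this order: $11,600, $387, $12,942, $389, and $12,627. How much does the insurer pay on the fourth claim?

$233.40

Bill 1, $11,600: $2,550 finishes the deductible; $9,050 goes to coinsurance; 40% of $9,050 = $3,620. Patient pays $6,170; OOP now $6,170. Plan pays $11,600 − $6,170 = $5,430.
Bill 2, $387: deductible met; 40% of $387 = $154.80. Cost to patient: $154.80. OOP to date $6,324.80. Insurer: $387 − $154.80 = $232.20.
Bill 3, $12,942: deductible met; 40% of $12,942 = $5,176.80. Patient pays $5,176.80; OOP now $11,501.60. Plan pays $12,942 − $5,176.80 = $7,765.20.
Bill 4, $389: deductible met; 40% of $389 = $155.60. Cost to patient: $155.60. OOP to date $11,657.20. Plan pays $389 − $155.60 = $233.40.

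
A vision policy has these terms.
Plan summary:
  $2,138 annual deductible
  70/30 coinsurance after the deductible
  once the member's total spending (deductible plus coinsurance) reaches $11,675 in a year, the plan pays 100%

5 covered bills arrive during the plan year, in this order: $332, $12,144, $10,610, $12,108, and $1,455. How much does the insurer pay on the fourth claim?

$8,855.40

#1 ($332): entire amount goes to the deductible. Member pays $332; OOP now $332. Plan pays $332 − $332 = $0.
#2 ($12,144): $1,806 finishes the deductible; $10,338 goes to coinsurance; coinsurance $10,338 × 30% = $3,101.40. Cost to member: $4,907.40. OOP to date $5,239.40. Plan pays $12,144 − $4,907.40 = $7,236.60.
#3 ($10,610): deductible already satisfied, so member's share is 30% × $10,610 = $3,183. Member owes $3,183 (running OOP $8,422.40). Insurer: $10,610 − $3,183 = $7,427.
#4 ($12,108): 30% coinsurance on $12,108 = $3,632.40. Adding that to $8,422.40 gives $12,054.80, past the $11,675 cap; member pays only $11,675 − $8,422.40 = $3,252.60. Insurer: $12,108 − $3,252.60 = $8,855.40.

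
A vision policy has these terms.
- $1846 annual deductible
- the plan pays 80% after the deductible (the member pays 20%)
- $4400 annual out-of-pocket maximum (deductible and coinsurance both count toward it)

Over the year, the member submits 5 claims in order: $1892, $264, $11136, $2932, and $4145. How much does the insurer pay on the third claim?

Bill 1, $1892: $1846 to deductible, leaving $46; 20% of $46 = $9.20. Member owes $1855.20 (running OOP $1855.20). Plan pays $1892 − $1855.20 = $36.80.
Bill 2, $264: deductible already satisfied, so member's share is 20% × $264 = $52.80. Cost to member: $52.80. OOP to date $1908. Insurer: $264 − $52.80 = $211.20.
Bill 3, $11136: deductible met; 20% of $11136 = $2227.20. Cost to member: $2227.20. OOP to date $4135.20. Plan pays $11136 − $2227.20 = $8908.80.

$8908.80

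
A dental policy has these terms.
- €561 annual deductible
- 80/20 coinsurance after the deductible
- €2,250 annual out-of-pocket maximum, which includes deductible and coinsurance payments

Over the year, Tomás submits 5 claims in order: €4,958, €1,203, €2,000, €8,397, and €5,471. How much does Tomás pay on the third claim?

Claim 1 (€4,958): €561 to deductible, leaving €4,397; 20% of €4,397 = €879.40. Patient owes €1,440.40 (running OOP €1,440.40).
Claim 2 (€1,203): deductible already satisfied, so patient's share is 20% × €1,203 = €240.60. Patient pays €240.60; OOP now €1,681.
Claim 3 (€2,000): 20% coinsurance on €2,000 = €400. Cost to patient: €400. OOP to date €2,081.

€400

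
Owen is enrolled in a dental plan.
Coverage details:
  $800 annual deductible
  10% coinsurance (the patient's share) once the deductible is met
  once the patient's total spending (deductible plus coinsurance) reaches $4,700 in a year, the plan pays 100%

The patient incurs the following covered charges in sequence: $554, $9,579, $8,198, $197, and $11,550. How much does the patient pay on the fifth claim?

$1,155

Bill 1, $554: all of it applies to the deductible. Patient owes $554 (running OOP $554).
Bill 2, $9,579: $246 finishes the deductible; $9,333 goes to coinsurance; coinsurance $9,333 × 10% = $933.30. Patient pays $1,179.30; OOP now $1,733.30.
Bill 3, $8,198: 10% coinsurance on $8,198 = $819.80. Cost to patient: $819.80. OOP to date $2,553.10.
Bill 4, $197: 10% coinsurance on $197 = $19.70. Patient pays $19.70; OOP now $2,572.80.
Bill 5, $11,550: deductible already satisfied, so patient's share is 10% × $11,550 = $1,155. Cost to patient: $1,155. OOP to date $3,727.80.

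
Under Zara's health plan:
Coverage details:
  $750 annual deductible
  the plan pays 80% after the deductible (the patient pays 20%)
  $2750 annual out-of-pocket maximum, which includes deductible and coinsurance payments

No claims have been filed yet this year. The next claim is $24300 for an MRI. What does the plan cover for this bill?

$21550

Nothing has been paid toward the $750 deductible, so the first $750 of this charge is applied there.
The remaining $23550 (= $24300 − $750) moves to coinsurance.
Patient's 20% share of $23550 is $4710.
So the patient owes $750 + $4710 = $5460 before any cap.
That would bring total out-of-pocket to $5460, past the $2750 cap. The patient is capped at $2750 − $0 = $2750 on this claim.
Insurer pays the balance: $24300 − $2750 = $21550.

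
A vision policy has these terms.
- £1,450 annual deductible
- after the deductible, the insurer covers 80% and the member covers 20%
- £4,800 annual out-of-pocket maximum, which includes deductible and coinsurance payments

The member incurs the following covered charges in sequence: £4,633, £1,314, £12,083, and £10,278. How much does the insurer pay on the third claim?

£9,666.40

Bill 1, £4,633: £1,450 to deductible, leaving £3,183; member's 20% is £636.60. Member pays £2,086.60; OOP now £2,086.60. Insurer: £4,633 − £2,086.60 = £2,546.40.
Bill 2, £1,314: deductible already satisfied, so member's share is 20% × £1,314 = £262.80. Cost to member: £262.80. OOP to date £2,349.40. Plan pays £1,314 − £262.80 = £1,051.20.
Bill 3, £12,083: 20% coinsurance on £12,083 = £2,416.60. Member owes £2,416.60 (running OOP £4,766). Plan pays £12,083 − £2,416.60 = £9,666.40.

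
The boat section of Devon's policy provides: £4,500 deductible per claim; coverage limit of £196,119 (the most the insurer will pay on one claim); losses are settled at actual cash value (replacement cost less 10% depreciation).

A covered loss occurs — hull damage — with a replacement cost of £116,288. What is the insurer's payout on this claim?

£100,159.20

At 10% depreciation, ACV = £116,288 − £11,628.80 = £104,659.20.
Less the £4,500 deductible: £104,659.20 − £4,500 = £100,159.20.
That's under the £196,119 cap, so the insurer reimburses the full £100,159.20.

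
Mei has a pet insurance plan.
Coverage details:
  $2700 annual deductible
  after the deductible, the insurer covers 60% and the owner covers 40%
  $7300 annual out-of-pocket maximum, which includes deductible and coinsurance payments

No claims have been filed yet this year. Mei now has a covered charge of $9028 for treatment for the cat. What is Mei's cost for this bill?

$5231.20

The full $2700 deductible is still open; $2700 of this bill applies to it.
After the $2700 deductible portion, $9028 − $2700 = $6328 is subject to coinsurance.
Owner's 40% share of $6328 is $2531.20.
Owner responsibility before any cap: $2700 + $2531.20 = $5231.20.
Total out-of-pocket so far would be $0 + $5231.20 = $5231.20, below the $7300 cap — no reduction.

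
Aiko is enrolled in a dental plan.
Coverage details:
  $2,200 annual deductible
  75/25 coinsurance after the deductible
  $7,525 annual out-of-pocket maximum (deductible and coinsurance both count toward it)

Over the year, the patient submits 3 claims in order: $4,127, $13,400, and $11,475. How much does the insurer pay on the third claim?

#1 ($4,127): $2,200 to deductible, leaving $1,927; coinsurance $1,927 × 25% = $481.75. Patient pays $2,681.75; OOP now $2,681.75. Plan pays $4,127 − $2,681.75 = $1,445.25.
#2 ($13,400): deductible already satisfied, so patient's share is 25% × $13,400 = $3,350. Cost to patient: $3,350. OOP to date $6,031.75. Plan pays $13,400 − $3,350 = $10,050.
#3 ($11,475): deductible already satisfied, so patient's share is 25% × $11,475 = $2,868.75. OOP would hit $8,900.50 > $7,525, so the cap limits the patient to $7,525 − $6,031.75 = $1,493.25. Insurer: $11,475 − $1,493.25 = $9,981.75.

$9,981.75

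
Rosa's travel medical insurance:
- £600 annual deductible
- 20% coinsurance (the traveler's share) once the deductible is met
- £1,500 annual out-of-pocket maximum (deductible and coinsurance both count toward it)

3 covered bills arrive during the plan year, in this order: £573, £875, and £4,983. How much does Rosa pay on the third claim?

Claim 1 — £573: fully absorbed by the deductible. Traveler owes £573 (running OOP £573).
Claim 2 — £875: £27 to deductible, leaving £848; traveler's 20% is £169.60. Cost to traveler: £196.60. OOP to date £769.60.
Claim 3 — £4,983: 20% coinsurance on £4,983 = £996.60. OOP would hit £1,766.20 > £1,500, so the cap limits the traveler to £1,500 − £769.60 = £730.40.

£730.40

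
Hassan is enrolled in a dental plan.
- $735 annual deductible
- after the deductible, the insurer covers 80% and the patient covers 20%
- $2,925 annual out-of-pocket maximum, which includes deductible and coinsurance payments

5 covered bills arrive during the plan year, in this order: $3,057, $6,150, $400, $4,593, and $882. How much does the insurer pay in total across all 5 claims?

$12,157

Claim 1 ($3,057): deductible takes $735, $2,322 remains; patient's 20% is $464.40. Patient owes $1,199.40 (running OOP $1,199.40). Insurer: $3,057 − $1,199.40 = $1,857.60.
Claim 2 ($6,150): deductible met; 20% of $6,150 = $1,230. Patient owes $1,230 (running OOP $2,429.40). Insurer: $6,150 − $1,230 = $4,920.
Claim 3 ($400): 20% coinsurance on $400 = $80. Cost to patient: $80. OOP to date $2,509.40. Insurer: $400 − $80 = $320.
Claim 4 ($4,593): deductible met; 20% of $4,593 = $918.60. OOP would hit $3,428 > $2,925, so the cap limits the patient to $2,925 − $2,509.40 = $415.60. Plan pays $4,593 − $415.60 = $4,177.40.
Claim 5 ($882): deductible already satisfied, so patient's share is 20% × $882 = $176.40. OOP would hit $3,101.40 > $2,925, so the cap limits the patient to $2,925 − $2,925 = $0. Insurer: $882 − $0 = $882.
Insurer total: $1,857.60 + $4,920 + $320 + $4,177.40 + $882 = $12,157.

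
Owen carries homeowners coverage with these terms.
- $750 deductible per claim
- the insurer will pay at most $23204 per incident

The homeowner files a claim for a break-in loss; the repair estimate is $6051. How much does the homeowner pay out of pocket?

Subtract the deductible: $6051 − $750 = $5301.
$5301 is within the $23204 limit, so the insurer pays $5301.
Out of pocket: $6051 − $5301 = $750.

$750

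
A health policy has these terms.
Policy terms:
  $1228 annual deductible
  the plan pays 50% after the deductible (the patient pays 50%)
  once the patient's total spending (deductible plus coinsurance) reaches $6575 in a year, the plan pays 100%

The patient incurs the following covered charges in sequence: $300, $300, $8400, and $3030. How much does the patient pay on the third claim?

Claim 1 ($300): entire amount goes to the deductible. Patient pays $300; OOP now $300.
Claim 2 ($300): entire amount goes to the deductible. Cost to patient: $300. OOP to date $600.
Claim 3 ($8400): deductible takes $628, $7772 remains; coinsurance $7772 × 50% = $3886. Patient pays $4514; OOP now $5114.

$4514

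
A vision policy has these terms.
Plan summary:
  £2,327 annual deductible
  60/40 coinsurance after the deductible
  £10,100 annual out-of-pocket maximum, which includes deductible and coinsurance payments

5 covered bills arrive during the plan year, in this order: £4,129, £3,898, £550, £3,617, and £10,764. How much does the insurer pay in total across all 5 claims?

£12,858

Claim 1 — £4,129: deductible takes £2,327, £1,802 remains; 40% of £1,802 = £720.80. Member owes £3,047.80 (running OOP £3,047.80). Insurer: £4,129 − £3,047.80 = £1,081.20.
Claim 2 — £3,898: deductible already satisfied, so member's share is 40% × £3,898 = £1,559.20. Cost to member: £1,559.20. OOP to date £4,607. Plan pays £3,898 − £1,559.20 = £2,338.80.
Claim 3 — £550: deductible already satisfied, so member's share is 40% × £550 = £220. Member pays £220; OOP now £4,827. Plan pays £550 − £220 = £330.
Claim 4 — £3,617: deductible met; 40% of £3,617 = £1,446.80. Member owes £1,446.80 (running OOP £6,273.80). Insurer: £3,617 − £1,446.80 = £2,170.20.
Claim 5 — £10,764: 40% coinsurance on £10,764 = £4,305.60. Adding that to £6,273.80 gives £10,579.40, past the £10,100 cap; member pays only £10,100 − £6,273.80 = £3,826.20. Plan pays £10,764 − £3,826.20 = £6,937.80.
Insurer total = bills − member's total = £22,958 − £10,100 = £12,858.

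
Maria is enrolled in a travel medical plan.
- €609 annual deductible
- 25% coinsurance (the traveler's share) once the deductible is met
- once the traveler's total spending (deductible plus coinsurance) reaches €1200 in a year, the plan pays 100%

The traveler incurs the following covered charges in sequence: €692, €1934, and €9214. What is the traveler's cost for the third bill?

€86.75

#1 (€692): €609 finishes the deductible; €83 goes to coinsurance; 25% of €83 = €20.75. Traveler owes €629.75 (running OOP €629.75).
#2 (€1934): 25% coinsurance on €1934 = €483.50. Traveler owes €483.50 (running OOP €1113.25).
#3 (€9214): deductible met; 25% of €9214 = €2303.50. That would push OOP to €3416.75, over the €1200 cap, so traveler pays €1200 − €1113.25 = €86.75.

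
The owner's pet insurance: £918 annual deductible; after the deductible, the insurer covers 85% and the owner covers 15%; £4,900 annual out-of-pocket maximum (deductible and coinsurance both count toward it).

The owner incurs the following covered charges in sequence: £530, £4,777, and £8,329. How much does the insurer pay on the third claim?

£7,079.65

#1 (£530): entire amount goes to the deductible. Cost to owner: £530. OOP to date £530. Insurer: £530 − £530 = £0.
#2 (£4,777): £388 to deductible, leaving £4,389; coinsurance £4,389 × 15% = £658.35. Cost to owner: £1,046.35. OOP to date £1,576.35. Plan pays £4,777 − £1,046.35 = £3,730.65.
#3 (£8,329): 15% coinsurance on £8,329 = £1,249.35. Owner pays £1,249.35; OOP now £2,825.70. Insurer: £8,329 − £1,249.35 = £7,079.65.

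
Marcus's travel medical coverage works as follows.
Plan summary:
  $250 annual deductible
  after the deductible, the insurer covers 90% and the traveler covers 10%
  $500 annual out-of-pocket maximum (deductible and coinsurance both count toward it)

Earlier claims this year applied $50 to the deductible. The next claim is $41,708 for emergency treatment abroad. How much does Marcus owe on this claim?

$50 of the $250 deductible is already met, leaving $200.
The remaining $41,508 (= $41,708 − $200) moves to coinsurance.
10% of $41,508 = $4,150.80 falls to the traveler.
That puts the traveler's cost at $200 + $4,150.80 = $4,350.80 before any cap.
Year-to-date out-of-pocket would reach $50 + $4,350.80 = $4,400.80, above the $500 maximum, so the traveler pays only $500 − $50 = $450.

$450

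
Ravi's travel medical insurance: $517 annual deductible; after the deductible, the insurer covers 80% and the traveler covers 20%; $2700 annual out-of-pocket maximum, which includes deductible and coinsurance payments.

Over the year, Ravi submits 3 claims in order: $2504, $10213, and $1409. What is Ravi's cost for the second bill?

Bill 1, $2504: $517 finishes the deductible; $1987 goes to coinsurance; 20% of $1987 = $397.40. Traveler pays $914.40; OOP now $914.40.
Bill 2, $10213: deductible already satisfied, so traveler's share is 20% × $10213 = $2042.60. Adding that to $914.40 gives $2957, past the $2700 cap; traveler pays only $2700 − $914.40 = $1785.60.

$1785.60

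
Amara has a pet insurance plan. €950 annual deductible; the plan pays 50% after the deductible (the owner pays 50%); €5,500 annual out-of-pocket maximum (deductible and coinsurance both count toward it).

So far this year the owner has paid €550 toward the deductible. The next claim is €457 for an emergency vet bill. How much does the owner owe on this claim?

Remaining deductible: €950 − €550 = €400.
After the €400 deductible portion, €457 − €400 = €57 is subject to coinsurance.
Owner's 50% share of €57 is €28.50.
That puts the owner's cost at €400 + €28.50 = €428.50 before any cap.
Cumulative spending €550 + €428.50 = €978.50 stays under the €5,500 maximum.

€428.50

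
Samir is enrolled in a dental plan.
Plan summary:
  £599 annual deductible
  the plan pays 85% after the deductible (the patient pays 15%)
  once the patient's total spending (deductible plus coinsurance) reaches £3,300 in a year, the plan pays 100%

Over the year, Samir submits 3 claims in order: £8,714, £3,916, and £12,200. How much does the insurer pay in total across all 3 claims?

Claim 1 — £8,714: £599 to deductible, leaving £8,115; patient's 15% is £1,217.25. Patient pays £1,816.25; OOP now £1,816.25. Insurer: £8,714 − £1,816.25 = £6,897.75.
Claim 2 — £3,916: deductible met; 15% of £3,916 = £587.40. Patient pays £587.40; OOP now £2,403.65. Plan pays £3,916 − £587.40 = £3,328.60.
Claim 3 — £12,200: deductible met; 15% of £12,200 = £1,830. OOP would hit £4,233.65 > £3,300, so the cap limits the patient to £3,300 − £2,403.65 = £896.35. Plan pays £12,200 − £896.35 = £11,303.65.
Insurer total = bills − patient's total = £24,830 − £3,300 = £21,530.

£21,530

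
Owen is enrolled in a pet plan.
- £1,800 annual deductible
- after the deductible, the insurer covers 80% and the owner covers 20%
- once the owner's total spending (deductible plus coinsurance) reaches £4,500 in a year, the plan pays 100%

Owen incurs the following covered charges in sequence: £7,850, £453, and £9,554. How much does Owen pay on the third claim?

£1,399.40

Claim 1 — £7,850: deductible takes £1,800, £6,050 remains; owner's 20% is £1,210. Cost to owner: £3,010. OOP to date £3,010.
Claim 2 — £453: deductible already satisfied, so owner's share is 20% × £453 = £90.60. Owner owes £90.60 (running OOP £3,100.60).
Claim 3 — £9,554: deductible already satisfied, so owner's share is 20% × £9,554 = £1,910.80. OOP would hit £5,011.40 > £4,500, so the cap limits the owner to £4,500 − £3,100.60 = £1,399.40.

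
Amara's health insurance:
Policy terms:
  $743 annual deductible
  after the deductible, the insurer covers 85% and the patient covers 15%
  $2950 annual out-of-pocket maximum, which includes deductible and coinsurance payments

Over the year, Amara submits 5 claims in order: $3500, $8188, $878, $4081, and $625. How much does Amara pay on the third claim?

$131.70

#1 ($3500): deductible takes $743, $2757 remains; patient's 15% is $413.55. Patient pays $1156.55; OOP now $1156.55.
#2 ($8188): deductible already satisfied, so patient's share is 15% × $8188 = $1228.20. Patient pays $1228.20; OOP now $2384.75.
#3 ($878): deductible already satisfied, so patient's share is 15% × $878 = $131.70. Patient owes $131.70 (running OOP $2516.45).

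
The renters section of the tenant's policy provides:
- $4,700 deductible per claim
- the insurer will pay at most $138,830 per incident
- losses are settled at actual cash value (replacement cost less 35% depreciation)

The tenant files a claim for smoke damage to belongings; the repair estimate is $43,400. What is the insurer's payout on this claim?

Actual cash value after 35% depreciation: $43,400 × 65% = $28,210.
After the deductible, $28,210 − $4,700 = $23,510 remains.
$23,510 ≤ $138,830, so the limit doesn't bind; insurer pays $23,510.

$23,510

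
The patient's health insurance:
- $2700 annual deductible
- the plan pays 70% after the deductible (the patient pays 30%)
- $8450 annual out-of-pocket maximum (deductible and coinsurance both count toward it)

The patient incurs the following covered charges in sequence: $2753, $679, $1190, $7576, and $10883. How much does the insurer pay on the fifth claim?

Bill 1, $2753: $2700 finishes the deductible; $53 goes to coinsurance; coinsurance $53 × 30% = $15.90. Patient pays $2715.90; OOP now $2715.90. Plan pays $2753 − $2715.90 = $37.10.
Bill 2, $679: deductible met; 30% of $679 = $203.70. Patient owes $203.70 (running OOP $2919.60). Insurer: $679 − $203.70 = $475.30.
Bill 3, $1190: 30% coinsurance on $1190 = $357. Cost to patient: $357. OOP to date $3276.60. Plan pays $1190 − $357 = $833.
Bill 4, $7576: deductible met; 30% of $7576 = $2272.80. Cost to patient: $2272.80. OOP to date $5549.40. Plan pays $7576 − $2272.80 = $5303.20.
Bill 5, $10883: 30% coinsurance on $10883 = $3264.90. Adding that to $5549.40 gives $8814.30, past the $8450 cap; patient pays only $8450 − $5549.40 = $2900.60. Plan pays $10883 − $2900.60 = $7982.40.

$7982.40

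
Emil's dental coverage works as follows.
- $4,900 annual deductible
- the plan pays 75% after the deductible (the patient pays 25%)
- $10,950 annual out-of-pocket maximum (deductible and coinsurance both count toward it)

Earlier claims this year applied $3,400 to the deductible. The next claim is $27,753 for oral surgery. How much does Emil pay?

Remaining deductible: $4,900 − $3,400 = $1,500.
The remaining $26,253 (= $27,753 − $1,500) moves to coinsurance.
Patient's 25% share of $26,253 is $6,563.25.
So the patient owes $1,500 + $6,563.25 = $8,063.25 before any cap.
That would bring total out-of-pocket to $11,463.25, past the $10,950 cap. The patient is capped at $10,950 − $3,400 = $7,550 on this claim.

$7,550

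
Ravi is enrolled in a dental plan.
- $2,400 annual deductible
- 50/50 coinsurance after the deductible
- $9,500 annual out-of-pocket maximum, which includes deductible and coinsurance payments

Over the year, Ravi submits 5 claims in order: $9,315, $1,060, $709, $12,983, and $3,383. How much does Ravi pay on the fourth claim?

$2,758

Claim 1 — $9,315: $2,400 finishes the deductible; $6,915 goes to coinsurance; coinsurance $6,915 × 50% = $3,457.50. Cost to patient: $5,857.50. OOP to date $5,857.50.
Claim 2 — $1,060: deductible already satisfied, so patient's share is 50% × $1,060 = $530. Patient owes $530 (running OOP $6,387.50).
Claim 3 — $709: deductible met; 50% of $709 = $354.50. Cost to patient: $354.50. OOP to date $6,742.
Claim 4 — $12,983: 50% coinsurance on $12,983 = $6,491.50. OOP would hit $13,233.50 > $9,500, so the cap limits the patient to $9,500 − $6,742 = $2,758.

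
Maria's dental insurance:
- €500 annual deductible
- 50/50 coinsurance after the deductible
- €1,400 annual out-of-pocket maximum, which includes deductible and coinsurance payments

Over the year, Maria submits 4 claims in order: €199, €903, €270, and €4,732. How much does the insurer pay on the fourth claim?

Claim 1 (€199): all of it applies to the deductible. Patient pays €199; OOP now €199. Plan pays €199 − €199 = €0.
Claim 2 (€903): €301 finishes the deductible; €602 goes to coinsurance; patient's 50% is €301. Patient pays €602; OOP now €801. Insurer: €903 − €602 = €301.
Claim 3 (€270): 50% coinsurance on €270 = €135. Patient pays €135; OOP now €936. Insurer: €270 − €135 = €135.
Claim 4 (€4,732): deductible already satisfied, so patient's share is 50% × €4,732 = €2,366. Adding that to €936 gives €3,302, past the €1,400 cap; patient pays only €1,400 − €936 = €464. Insurer: €4,732 − €464 = €4,268.

€4,268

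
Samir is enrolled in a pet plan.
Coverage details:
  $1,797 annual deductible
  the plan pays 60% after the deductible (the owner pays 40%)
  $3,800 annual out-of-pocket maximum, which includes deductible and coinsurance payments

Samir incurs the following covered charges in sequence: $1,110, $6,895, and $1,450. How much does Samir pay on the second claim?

$2,690

Claim 1 ($1,110): fully absorbed by the deductible. Owner owes $1,110 (running OOP $1,110).
Claim 2 ($6,895): deductible takes $687, $6,208 remains; coinsurance $6,208 × 40% = $2,483.20. Deductible plus coinsurance: $687 + $2,483.20 = $3,170.20. That would push OOP to $4,280.20, over the $3,800 cap, so owner pays $3,800 − $1,110 = $2,690.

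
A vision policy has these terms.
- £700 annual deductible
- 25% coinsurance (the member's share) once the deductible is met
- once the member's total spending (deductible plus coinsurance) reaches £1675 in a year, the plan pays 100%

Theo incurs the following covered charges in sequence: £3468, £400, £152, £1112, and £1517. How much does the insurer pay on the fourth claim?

£967

Claim 1 (£3468): deductible takes £700, £2768 remains; coinsurance £2768 × 25% = £692. Cost to member: £1392. OOP to date £1392. Plan pays £3468 − £1392 = £2076.
Claim 2 (£400): 25% coinsurance on £400 = £100. Member owes £100 (running OOP £1492). Insurer: £400 − £100 = £300.
Claim 3 (£152): 25% coinsurance on £152 = £38. Member pays £38; OOP now £1530. Insurer: £152 − £38 = £114.
Claim 4 (£1112): 25% coinsurance on £1112 = £278. OOP would hit £1808 > £1675, so the cap limits the member to £1675 − £1530 = £145. Insurer: £1112 − £145 = £967.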